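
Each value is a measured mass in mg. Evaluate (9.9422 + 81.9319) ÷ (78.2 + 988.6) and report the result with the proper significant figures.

0.086121

9.9422 + 81.9319 = 91.8741, limited to 4 d.p. → 6 s.f.; 78.2 + 988.6 = 1066.8, limited to 1 d.p. → 5 s.f.
Carrying full precision, 91.8741 ÷ 1066.8 = 0.0861212035996…; keep min(6, 5) = 5 s.f.
Rounded to 5 significant figures: 0.086121.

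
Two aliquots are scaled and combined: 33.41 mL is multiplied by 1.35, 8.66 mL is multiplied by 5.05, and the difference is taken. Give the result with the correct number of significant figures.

1.4 mL

33.41 × 1.35 = 45.1035 → 45.1 mL (3 s.f., last digit at the 10^-1 place).
8.66 × 5.05 = 43.733 → 43.7 mL (3 s.f., last digit at the 10^-1 place).
Difference: 1.3705 mL; keep the coarser place, 10^-1.
Result: 1.4 mL.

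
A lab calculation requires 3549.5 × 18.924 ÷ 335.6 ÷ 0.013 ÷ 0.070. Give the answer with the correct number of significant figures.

2.2 × 10^5

3549.5 × 18.924 ÷ 335.6 ÷ 0.013 ÷ 0.070 = 219946.358171…
Multiplication/division keeps the fewest significant figures: 3549.5 → 5 s.f., 18.924 → 5 s.f., 335.6 → 4 s.f., 0.013 → 2 s.f., 0.070 → 2 s.f.; limit is 2.
Rounded to 2 significant figures: 2.2 × 10^5.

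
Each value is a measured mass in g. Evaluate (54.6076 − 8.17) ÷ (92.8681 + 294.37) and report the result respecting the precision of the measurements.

0.1199

54.6076 − 8.17 = 46.4376, limited to 2 d.p. → 4 s.f.; 92.8681 + 294.37 = 387.2381, limited to 2 d.p. → 5 s.f.
Carrying full precision, 46.4376 ÷ 387.2381 = 0.119920018201…; keep min(4, 5) = 4 s.f.
Rounded to 4 significant figures: 0.1199.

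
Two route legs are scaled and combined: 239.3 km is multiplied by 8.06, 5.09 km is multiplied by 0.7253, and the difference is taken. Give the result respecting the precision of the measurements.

1.93 × 10^3 km

239.3 × 8.06 = 1928.758 → 1.93 × 10^3 km (3 s.f., last digit at the 10^1 place).
5.09 × 0.7253 = 3.691777 → 3.69 km (3 s.f., last digit at the 10^-2 place).
Difference: 1925.066223 km; keep the coarser place, 10^1.
Result: 1.93 × 10^3 km.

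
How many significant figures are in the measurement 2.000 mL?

2.000: trailing zeros after a decimal point are significant.

4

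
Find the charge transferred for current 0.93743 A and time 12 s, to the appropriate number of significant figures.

charge transferred = 0.93743 A × 12 s = 11.24916 C.
0.93743 has 5 significant figures; 12 has 2.
Division/multiplication keeps the fewest: 2 significant figures.
Rounded: 11 C.

11 C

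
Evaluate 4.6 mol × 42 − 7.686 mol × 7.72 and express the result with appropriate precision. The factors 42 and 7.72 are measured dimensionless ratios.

1.3 × 10^2 mol

4.6 × 42 = 193.2 → 1.9 × 10^2 mol (2 s.f., last digit at the 10^1 place).
7.686 × 7.72 = 59.33592 → 59.3 mol (3 s.f., last digit at the 10^-1 place).
Difference: 133.86408 mol; keep the coarser place, 10^1.
Result: 1.3 × 10^2 mol.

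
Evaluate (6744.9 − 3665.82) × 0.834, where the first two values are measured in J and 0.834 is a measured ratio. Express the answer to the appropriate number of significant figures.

2.57 × 10^3 J

6744.9 J − 3665.82 J = 3079.08 J; the difference is limited to 1 decimal place (5 s.f.).
Carrying full precision, 3079.08 × 0.834 = 2567.95272 J; 0.834 has 3 s.f., so the result keeps min(5, 3) = 3 s.f.
Rounded to 3 significant figures: 2.57 × 10^3 J.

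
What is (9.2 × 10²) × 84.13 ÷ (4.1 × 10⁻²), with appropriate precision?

(9.2 × 10²) × 84.13 ÷ (4.1 × 10⁻²) = 1887795.12195…
Multiplication/division keeps the fewest significant figures: 9.2 × 10² → 2 s.f., 84.13 → 4 s.f., 4.1 × 10⁻² → 2 s.f.; limit is 2.
Rounded to 2 significant figures: 1.9 × 10⁶.

1.9 × 10⁶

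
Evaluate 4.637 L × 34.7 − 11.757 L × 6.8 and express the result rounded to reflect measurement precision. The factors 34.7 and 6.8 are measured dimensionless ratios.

4.637 × 34.7 = 160.9039 → 161 L (3 s.f., last digit at the 10^0 place).
11.757 × 6.8 = 79.9476 → 8.0 × 10^1 L (2 s.f., last digit at the 10^0 place).
Difference: 80.9563 L; keep the coarser place, 10^0.
Result: 81 L.

81 L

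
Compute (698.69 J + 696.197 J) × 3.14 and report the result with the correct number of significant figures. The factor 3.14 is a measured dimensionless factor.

698.69 J + 696.197 J = 1394.887 J; the sum is limited to 2 decimal places (6 s.f.).
Carrying full precision, 1394.887 × 3.14 = 4379.94518 J; 3.14 has 3 s.f., so the result keeps min(6, 3) = 3 s.f.
Rounded to 3 significant figures: 4.38 × 10³ J.

4.38 × 10³ J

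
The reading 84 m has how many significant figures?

84: every digit is nonzero and significant.

2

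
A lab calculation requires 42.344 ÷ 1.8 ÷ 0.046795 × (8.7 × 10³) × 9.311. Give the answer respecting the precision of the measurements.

42.344 ÷ 1.8 ÷ 0.046795 × (8.7 × 10³) × 9.311 = 40722600.4773…
Multiplication/division keeps the fewest significant figures: 42.344 → 5 s.f., 1.8 → 2 s.f., 0.046795 → 5 s.f., 8.7 × 10³ → 2 s.f., 9.311 → 4 s.f.; limit is 2.
Rounded to 2 significant figures: 4.1 × 10⁷.

4.1 × 10⁷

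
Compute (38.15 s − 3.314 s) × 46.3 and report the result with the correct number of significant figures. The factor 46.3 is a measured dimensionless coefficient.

38.15 s − 3.314 s = 34.836 s; the difference is limited to 2 decimal places (4 s.f.).
Carrying full precision, 34.836 × 46.3 = 1612.9068 s; 46.3 has 3 s.f., so the result keeps min(4, 3) = 3 s.f.
Rounded to 3 significant figures: 1.61 × 10³ s.

1.61 × 10³ s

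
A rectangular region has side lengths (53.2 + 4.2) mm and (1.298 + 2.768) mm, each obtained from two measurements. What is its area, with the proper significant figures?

233 mm²

53.2 + 4.2 = 57.4, limited to 1 d.p. → 3 s.f.; 1.298 + 2.768 = 4.066, limited to 3 d.p. → 4 s.f.
Carrying full precision, 57.4 × 4.066 = 233.3884; keep min(3, 4) = 3 s.f.
Rounded to 3 significant figures: 233 mm².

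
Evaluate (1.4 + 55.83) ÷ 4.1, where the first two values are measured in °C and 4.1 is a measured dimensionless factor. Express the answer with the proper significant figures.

14 °C

1.4 °C + 55.83 °C = 57.23 °C; the sum is limited to 1 decimal place (3 s.f.).
Carrying full precision, 57.23 ÷ 4.1 = 13.9585365854… °C; 4.1 has 2 s.f., so the result keeps min(3, 2) = 2 s.f.
Rounded to 2 significant figures: 14 °C.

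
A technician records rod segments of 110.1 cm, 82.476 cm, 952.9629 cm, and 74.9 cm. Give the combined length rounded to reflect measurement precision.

110.1 cm + 82.476 cm + 952.9629 cm + 74.9 cm = 1220.4389 cm.
Addition/subtraction keeps the fewest decimal places: 110.1 → 1 decimal place, 82.476 → 3 decimal places, 952.9629 → 4 decimal places, 74.9 → 1 decimal place; limit is 1.
Rounded to 1 decimal place: 1.2204 × 10^3 cm.

1.2204 × 10^3 cm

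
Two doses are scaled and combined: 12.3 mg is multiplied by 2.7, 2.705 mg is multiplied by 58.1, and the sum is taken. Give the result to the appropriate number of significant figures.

1.90 × 10² mg

12.3 × 2.7 = 33.21 → 33 mg (2 s.f., last digit at the 10^0 place).
2.705 × 58.1 = 157.1605 → 157 mg (3 s.f., last digit at the 10^0 place).
Sum: 190.3705 mg; keep the coarser place, 10^0.
Result: 1.90 × 10² mg.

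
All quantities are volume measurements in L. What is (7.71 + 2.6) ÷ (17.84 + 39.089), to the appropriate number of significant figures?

7.71 + 2.6 = 10.31, limited to 1 d.p. → 3 s.f.; 17.84 + 39.089 = 56.929, limited to 2 d.p. → 4 s.f.
Carrying full precision, 10.31 ÷ 56.929 = 0.181102777143…; keep min(3, 4) = 3 s.f.
Rounded to 3 significant figures: 0.181.

0.181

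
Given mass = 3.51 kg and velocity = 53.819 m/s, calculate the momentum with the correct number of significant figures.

189 kg·m/s

momentum = 3.51 kg × 53.819 m/s = 188.90469 kg·m/s.
3.51 has 3 significant figures; 53.819 has 5.
Division/multiplication keeps the fewest: 3 significant figures.
Rounded: 189 kg·m/s.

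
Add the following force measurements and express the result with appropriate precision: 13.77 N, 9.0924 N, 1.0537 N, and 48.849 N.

72.77 N

13.77 N + 9.0924 N + 1.0537 N + 48.849 N = 72.7651 N.
Addition/subtraction keeps the fewest decimal places: 13.77 → 2 decimal places, 9.0924 → 4 decimal places, 1.0537 → 4 decimal places, 48.849 → 3 decimal places; limit is 2.
Rounded to 2 decimal places: 72.77 N.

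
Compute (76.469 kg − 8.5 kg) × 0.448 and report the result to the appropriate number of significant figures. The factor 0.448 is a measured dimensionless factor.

30.5 kg

76.469 kg − 8.5 kg = 67.969 kg; the difference is limited to 1 decimal place (3 s.f.).
Carrying full precision, 67.969 × 0.448 = 30.450112 kg; 0.448 has 3 s.f., so the result keeps min(3, 3) = 3 s.f.
Rounded to 3 significant figures: 30.5 kg.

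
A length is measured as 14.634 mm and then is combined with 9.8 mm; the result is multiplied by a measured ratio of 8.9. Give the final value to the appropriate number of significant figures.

2.2 × 10² mm

14.634 mm + 9.8 mm = 24.434 mm; the sum is limited to 1 decimal place (3 s.f.).
Carrying full precision, 24.434 × 8.9 = 217.4626 mm; 8.9 has 2 s.f., so the result keeps min(3, 2) = 2 s.f.
Rounded to 2 significant figures: 2.2 × 10² mm.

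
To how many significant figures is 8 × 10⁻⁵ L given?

8 × 10⁻⁵: in scientific notation every digit of the coefficient is significant.

1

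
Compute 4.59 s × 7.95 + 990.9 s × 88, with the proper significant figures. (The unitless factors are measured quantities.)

4.59 × 7.95 = 36.4905 → 36.5 s (3 s.f., last digit at the 10^-1 place).
990.9 × 88 = 87199.2 → 8.7 × 10^4 s (2 s.f., last digit at the 10^3 place).
Sum: 87235.6905 s; keep the coarser place, 10^3.
Result: 8.7 × 10^4 s.

8.7 × 10^4 s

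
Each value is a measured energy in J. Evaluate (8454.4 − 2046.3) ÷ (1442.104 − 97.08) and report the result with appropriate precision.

8454.4 − 2046.3 = 6408.1, limited to 1 d.p. → 5 s.f.; 1442.104 − 97.08 = 1345.024, limited to 2 d.p. → 6 s.f.
Carrying full precision, 6408.1 ÷ 1345.024 = 4.76430160354…; keep min(5, 6) = 5 s.f.
Rounded to 5 significant figures: 4.7643.

4.7643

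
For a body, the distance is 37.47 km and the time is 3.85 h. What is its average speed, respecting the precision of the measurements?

average speed = 37.47 km ÷ 3.85 h = 9.73246753247… km/h.
37.47 has 4 significant figures; 3.85 has 3.
Division/multiplication keeps the fewest: 3 significant figures.
Rounded: 9.73 km/h.

9.73 km/h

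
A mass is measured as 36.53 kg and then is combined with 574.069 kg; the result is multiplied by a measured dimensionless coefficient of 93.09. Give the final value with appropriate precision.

36.53 kg + 574.069 kg = 610.599 kg; the sum is limited to 2 decimal places (5 s.f.).
Carrying full precision, 610.599 × 93.09 = 56840.66091 kg; 93.09 has 4 s.f., so the result keeps min(5, 4) = 4 s.f.
Rounded to 4 significant figures: 5.684 × 10⁴ kg.

5.684 × 10⁴ kg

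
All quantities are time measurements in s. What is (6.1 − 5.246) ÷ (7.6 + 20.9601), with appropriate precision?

0.03

6.1 − 5.246 = 0.854, limited to 1 d.p. → 1 s.f.; 7.6 + 20.9601 = 28.5601, limited to 1 d.p. → 3 s.f.
Carrying full precision, 0.854 ÷ 28.5601 = 0.0299018560859…; keep min(1, 3) = 1 s.f.
Rounded to 1 significant figure: 0.03.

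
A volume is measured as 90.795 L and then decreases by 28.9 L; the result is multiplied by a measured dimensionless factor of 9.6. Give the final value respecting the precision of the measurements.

90.795 L − 28.9 L = 61.895 L; the difference is limited to 1 decimal place (3 s.f.).
Carrying full precision, 61.895 × 9.6 = 594.192 L; 9.6 has 2 s.f., so the result keeps min(3, 2) = 2 s.f.
Rounded to 2 significant figures: 5.9 × 10^2 L.

5.9 × 10^2 L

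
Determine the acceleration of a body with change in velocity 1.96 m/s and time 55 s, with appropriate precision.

acceleration = 1.96 m/s ÷ 55 s = 0.0356363636364… m/s².
1.96 has 3 significant figures; 55 has 2.
Division/multiplication keeps the fewest: 2 significant figures.
Rounded: 0.036 m/s².

0.036 m/s²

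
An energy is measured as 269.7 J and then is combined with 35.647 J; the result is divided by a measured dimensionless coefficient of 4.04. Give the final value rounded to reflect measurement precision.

75.6 J

269.7 J + 35.647 J = 305.347 J; the sum is limited to 1 decimal place (4 s.f.).
Carrying full precision, 305.347 ÷ 4.04 = 75.5809405941… J; 4.04 has 3 s.f., so the result keeps min(4, 3) = 3 s.f.
Rounded to 3 significant figures: 75.6 J.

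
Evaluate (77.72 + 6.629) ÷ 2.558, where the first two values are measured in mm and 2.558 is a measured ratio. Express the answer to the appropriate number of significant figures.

77.72 mm + 6.629 mm = 84.349 mm; the sum is limited to 2 decimal places (4 s.f.).
Carrying full precision, 84.349 ÷ 2.558 = 32.9745895231… mm; 2.558 has 4 s.f., so the result keeps min(4, 4) = 4 s.f.
Rounded to 4 significant figures: 32.97 mm.

32.97 mm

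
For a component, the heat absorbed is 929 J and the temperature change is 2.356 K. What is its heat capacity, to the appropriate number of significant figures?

394 J/K

heat capacity = 929 J ÷ 2.356 K = 394.312393888… J/K.
929 has 3 significant figures; 2.356 has 4.
Division/multiplication keeps the fewest: 3 significant figures.
Rounded: 394 J/K.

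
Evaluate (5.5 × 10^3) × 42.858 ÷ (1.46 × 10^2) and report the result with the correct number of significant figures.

(5.5 × 10^3) × 42.858 ÷ (1.46 × 10^2) = 1614.51369863…
Multiplication/division keeps the fewest significant figures: 5.5 × 10^3 → 2 s.f., 42.858 → 5 s.f., 1.46 × 10^2 → 3 s.f.; limit is 2.
Rounded to 2 significant figures: 1.6 × 10^3.

1.6 × 10^3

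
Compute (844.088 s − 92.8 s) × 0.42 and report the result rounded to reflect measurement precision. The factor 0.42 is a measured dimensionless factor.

3.2 × 10^2 s

844.088 s − 92.8 s = 751.288 s; the difference is limited to 1 decimal place (4 s.f.).
Carrying full precision, 751.288 × 0.42 = 315.54096 s; 0.42 has 2 s.f., so the result keeps min(4, 2) = 2 s.f.
Rounded to 2 significant figures: 3.2 × 10^2 s.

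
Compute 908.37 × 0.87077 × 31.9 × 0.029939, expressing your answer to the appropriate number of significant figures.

755

908.37 × 0.87077 × 31.9 × 0.029939 = 755.42997647…
Multiplication/division keeps the fewest significant figures: 908.37 → 5 s.f., 0.87077 → 5 s.f., 31.9 → 3 s.f., 0.029939 → 5 s.f.; limit is 3.
Rounded to 3 significant figures: 755.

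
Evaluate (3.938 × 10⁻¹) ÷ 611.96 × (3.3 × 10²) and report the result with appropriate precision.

(3.938 × 10⁻¹) ÷ 611.96 × (3.3 × 10²) = 0.212357016798…
Multiplication/division keeps the fewest significant figures: 3.938 × 10⁻¹ → 4 s.f., 611.96 → 5 s.f., 3.3 × 10² → 2 s.f.; limit is 2.
Rounded to 2 significant figures: 2.1 × 10⁻¹.

2.1 × 10⁻¹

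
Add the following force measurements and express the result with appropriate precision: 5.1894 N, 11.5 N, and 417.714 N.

5.1894 N + 11.5 N + 417.714 N = 434.4034 N.
Addition/subtraction keeps the fewest decimal places: 5.1894 → 4 decimal places, 11.5 → 1 decimal place, 417.714 → 3 decimal places; limit is 1.
Rounded to 1 decimal place: 434.4 N.

434.4 N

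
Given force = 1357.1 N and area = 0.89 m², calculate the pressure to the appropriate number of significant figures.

1.5 × 10^3 Pa

pressure = 1357.1 N ÷ 0.89 m² = 1524.83146067… Pa.
1357.1 has 5 significant figures; 0.89 has 2.
Division/multiplication keeps the fewest: 2 significant figures.
Rounded: 1.5 × 10^3 Pa.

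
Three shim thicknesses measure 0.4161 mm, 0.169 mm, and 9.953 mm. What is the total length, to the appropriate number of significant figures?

10.538 mm

0.4161 mm + 0.169 mm + 9.953 mm = 10.5381 mm.
Addition/subtraction keeps the fewest decimal places: 0.4161 → 4 decimal places, 0.169 → 3 decimal places, 9.953 → 3 decimal places; limit is 3.
Rounded to 3 decimal places: 10.538 mm.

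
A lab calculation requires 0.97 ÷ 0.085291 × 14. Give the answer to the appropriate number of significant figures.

1.6 × 10^2

0.97 ÷ 0.085291 × 14 = 159.219612855…
Multiplication/division keeps the fewest significant figures: 0.97 → 2 s.f., 0.085291 → 5 s.f., 14 → 2 s.f.; limit is 2.
Rounded to 2 significant figures: 1.6 × 10^2.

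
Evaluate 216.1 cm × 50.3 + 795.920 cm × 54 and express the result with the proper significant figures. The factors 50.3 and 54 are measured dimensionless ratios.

5.4 × 10^4 cm

216.1 × 50.3 = 10869.83 → 1.09 × 10^4 cm (3 s.f., last digit at the 10^2 place).
795.920 × 54 = 42979.68 → 4.3 × 10^4 cm (2 s.f., last digit at the 10^3 place).
Sum: 53849.51 cm; keep the coarser place, 10^3.
Result: 5.4 × 10^4 cm.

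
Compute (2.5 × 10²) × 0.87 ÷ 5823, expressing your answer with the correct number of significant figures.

0.037

(2.5 × 10²) × 0.87 ÷ 5823 = 0.037351880474…
Multiplication/division keeps the fewest significant figures: 2.5 × 10² → 2 s.f., 0.87 → 2 s.f., 5823 → 4 s.f.; limit is 2.
Rounded to 2 significant figures: 0.037.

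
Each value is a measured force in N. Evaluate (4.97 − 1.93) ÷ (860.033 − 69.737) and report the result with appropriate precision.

0.00385

4.97 − 1.93 = 3.04, limited to 2 d.p. → 3 s.f.; 860.033 − 69.737 = 790.296, limited to 3 d.p. → 6 s.f.
Carrying full precision, 3.04 ÷ 790.296 = 0.00384665998563…; keep min(3, 6) = 3 s.f.
Rounded to 3 significant figures: 0.00385.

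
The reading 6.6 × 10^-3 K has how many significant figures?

2

6.6 × 10^-3: in scientific notation every digit of the coefficient is significant.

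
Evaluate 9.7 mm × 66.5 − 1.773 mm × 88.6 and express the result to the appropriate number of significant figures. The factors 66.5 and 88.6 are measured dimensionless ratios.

9.7 × 66.5 = 645.05 → 6.5 × 10² mm (2 s.f., last digit at the 10^1 place).
1.773 × 88.6 = 157.0878 → 157 mm (3 s.f., last digit at the 10^0 place).
Difference: 487.9622 mm; keep the coarser place, 10^1.
Result: 4.9 × 10² mm.

4.9 × 10² mm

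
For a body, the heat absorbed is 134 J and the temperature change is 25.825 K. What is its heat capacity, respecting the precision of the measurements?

5.19 J/K

heat capacity = 134 J ÷ 25.825 K = 5.18877057115… J/K.
134 has 3 significant figures; 25.825 has 5.
Division/multiplication keeps the fewest: 3 significant figures.
Rounded: 5.19 J/K.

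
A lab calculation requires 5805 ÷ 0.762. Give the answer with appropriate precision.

7.62 × 10^3

5805 ÷ 0.762 = 7618.11023622…
Multiplication/division keeps the fewest significant figures: 5805 → 4 s.f., 0.762 → 3 s.f.; limit is 3.
Rounded to 3 significant figures: 7.62 × 10^3.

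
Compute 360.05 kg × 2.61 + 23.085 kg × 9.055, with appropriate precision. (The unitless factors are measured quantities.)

360.05 × 2.61 = 939.7305 → 940. kg (3 s.f., last digit at the 10^0 place).
23.085 × 9.055 = 209.034675 → 209.0 kg (4 s.f., last digit at the 10^-1 place).
Sum: 1148.765175 kg; keep the coarser place, 10^0.
Result: 1149 kg.

1149 kg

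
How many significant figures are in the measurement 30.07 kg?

30.07: zeros between nonzero digits are significant.

4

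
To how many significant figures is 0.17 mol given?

0.17: leading zeros are not significant.

2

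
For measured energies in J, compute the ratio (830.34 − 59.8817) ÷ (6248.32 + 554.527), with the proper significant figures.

0.11326

830.34 − 59.8817 = 770.4583, limited to 2 d.p. → 5 s.f.; 6248.32 + 554.527 = 6802.847, limited to 2 d.p. → 6 s.f.
Carrying full precision, 770.4583 ÷ 6802.847 = 0.113255273858…; keep min(5, 6) = 5 s.f.
Rounded to 5 significant figures: 0.11326.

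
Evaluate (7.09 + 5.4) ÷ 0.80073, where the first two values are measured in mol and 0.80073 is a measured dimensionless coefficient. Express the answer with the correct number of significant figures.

7.09 mol + 5.4 mol = 12.49 mol; the sum is limited to 1 decimal place (3 s.f.).
Carrying full precision, 12.49 ÷ 0.80073 = 15.5982665817… mol; 0.80073 has 5 s.f., so the result keeps min(3, 5) = 3 s.f.
Rounded to 3 significant figures: 15.6 mol.

15.6 mol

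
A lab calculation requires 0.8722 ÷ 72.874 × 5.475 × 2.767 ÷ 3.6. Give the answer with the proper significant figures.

0.050

0.8722 ÷ 72.874 × 5.475 × 2.767 ÷ 3.6 = 0.0503656282876…
Multiplication/division keeps the fewest significant figures: 0.8722 → 4 s.f., 72.874 → 5 s.f., 5.475 → 4 s.f., 2.767 → 4 s.f., 3.6 → 2 s.f.; limit is 2.
Rounded to 2 significant figures: 0.050.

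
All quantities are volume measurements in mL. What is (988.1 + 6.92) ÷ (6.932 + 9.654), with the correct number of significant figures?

59.99

988.1 + 6.92 = 995.02, limited to 1 d.p. → 4 s.f.; 6.932 + 9.654 = 16.586, limited to 3 d.p. → 5 s.f.
Carrying full precision, 995.02 ÷ 16.586 = 59.9915591463…; keep min(4, 5) = 4 s.f.
Rounded to 4 significant figures: 59.99.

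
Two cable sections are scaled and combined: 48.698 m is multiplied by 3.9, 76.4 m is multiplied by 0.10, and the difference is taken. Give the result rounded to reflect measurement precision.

1.8 × 10^2 m

48.698 × 3.9 = 189.9222 → 1.9 × 10^2 m (2 s.f., last digit at the 10^1 place).
76.4 × 0.10 = 7.64 → 7.6 m (2 s.f., last digit at the 10^-1 place).
Difference: 182.2822 m; keep the coarser place, 10^1.
Result: 1.8 × 10^2 m.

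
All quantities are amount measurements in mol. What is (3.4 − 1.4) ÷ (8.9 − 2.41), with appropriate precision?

0.31

3.4 − 1.4 = 2.0, limited to 1 d.p. → 2 s.f.; 8.9 − 2.41 = 6.49, limited to 1 d.p. → 2 s.f.
Carrying full precision, 2.0 ÷ 6.49 = 0.308166409861…; keep min(2, 2) = 2 s.f.
Rounded to 2 significant figures: 0.31.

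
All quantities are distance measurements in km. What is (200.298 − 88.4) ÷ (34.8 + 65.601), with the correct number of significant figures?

200.298 − 88.4 = 111.898, limited to 1 d.p. → 4 s.f.; 34.8 + 65.601 = 100.401, limited to 1 d.p. → 4 s.f.
Carrying full precision, 111.898 ÷ 100.401 = 1.11451081165…; keep min(4, 4) = 4 s.f.
Rounded to 4 significant figures: 1.115.

1.115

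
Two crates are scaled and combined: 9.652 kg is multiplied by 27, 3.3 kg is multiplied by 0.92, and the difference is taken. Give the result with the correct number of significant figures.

9.652 × 27 = 260.604 → 2.6 × 10² kg (2 s.f., last digit at the 10^1 place).
3.3 × 0.92 = 3.036 → 3.0 kg (2 s.f., last digit at the 10^-1 place).
Difference: 257.568 kg; keep the coarser place, 10^1.
Result: 2.6 × 10² kg.

2.6 × 10² kg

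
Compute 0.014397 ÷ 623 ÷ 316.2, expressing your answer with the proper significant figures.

0.014397 ÷ 623 ÷ 316.2 = 7.30839635601 × 10^-8…
Multiplication/division keeps the fewest significant figures: 0.014397 → 5 s.f., 623 → 3 s.f., 316.2 → 4 s.f.; limit is 3.
Rounded to 3 significant figures: 7.31 × 10⁻⁸.

7.31 × 10⁻⁸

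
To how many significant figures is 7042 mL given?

7042: zeros between nonzero digits are significant.

4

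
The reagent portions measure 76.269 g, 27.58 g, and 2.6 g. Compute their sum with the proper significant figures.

106.4 g

76.269 g + 27.58 g + 2.6 g = 106.449 g.
Addition/subtraction keeps the fewest decimal places: 76.269 → 3 decimal places, 27.58 → 2 decimal places, 2.6 → 1 decimal place; limit is 1.
Rounded to 1 decimal place: 106.4 g.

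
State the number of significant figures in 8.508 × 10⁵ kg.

8.508 × 10⁵: in scientific notation every digit of the coefficient is significant.

4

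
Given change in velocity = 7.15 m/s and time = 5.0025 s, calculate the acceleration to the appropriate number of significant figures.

1.43 m/s²

acceleration = 7.15 m/s ÷ 5.0025 s = 1.42928535732… m/s².
7.15 has 3 significant figures; 5.0025 has 5.
Division/multiplication keeps the fewest: 3 significant figures.
Rounded: 1.43 m/s².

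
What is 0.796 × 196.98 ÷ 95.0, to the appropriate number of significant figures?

1.65

0.796 × 196.98 ÷ 95.0 = 1.65048505263…
Multiplication/division keeps the fewest significant figures: 0.796 → 3 s.f., 196.98 → 5 s.f., 95.0 → 3 s.f.; limit is 3.
Rounded to 3 significant figures: 1.65.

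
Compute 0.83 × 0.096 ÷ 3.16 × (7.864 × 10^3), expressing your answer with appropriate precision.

2.0 × 10^2

0.83 × 0.096 ÷ 3.16 × (7.864 × 10^3) = 198.292253165…
Multiplication/division keeps the fewest significant figures: 0.83 → 2 s.f., 0.096 → 2 s.f., 3.16 → 3 s.f., 7.864 × 10^3 → 4 s.f.; limit is 2.
Rounded to 2 significant figures: 2.0 × 10^2.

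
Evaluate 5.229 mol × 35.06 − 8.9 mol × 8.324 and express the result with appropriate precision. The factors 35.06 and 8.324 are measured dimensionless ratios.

5.229 × 35.06 = 183.32874 → 183.3 mol (4 s.f., last digit at the 10^-1 place).
8.9 × 8.324 = 74.0836 → 74 mol (2 s.f., last digit at the 10^0 place).
Difference: 109.24514 mol; keep the coarser place, 10^0.
Result: 109 mol.

109 mol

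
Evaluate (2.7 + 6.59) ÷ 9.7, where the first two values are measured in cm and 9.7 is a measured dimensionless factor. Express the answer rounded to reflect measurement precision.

0.96 cm

2.7 cm + 6.59 cm = 9.29 cm; the sum is limited to 1 decimal place (2 s.f.).
Carrying full precision, 9.29 ÷ 9.7 = 0.957731958763… cm; 9.7 has 2 s.f., so the result keeps min(2, 2) = 2 s.f.
Rounded to 2 significant figures: 0.96 cm.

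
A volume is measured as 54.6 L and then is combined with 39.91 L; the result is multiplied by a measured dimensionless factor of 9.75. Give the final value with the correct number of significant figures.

54.6 L + 39.91 L = 94.51 L; the sum is limited to 1 decimal place (3 s.f.).
Carrying full precision, 94.51 × 9.75 = 921.4725 L; 9.75 has 3 s.f., so the result keeps min(3, 3) = 3 s.f.
Rounded to 3 significant figures: 9.21 × 10^2 L.

9.21 × 10^2 L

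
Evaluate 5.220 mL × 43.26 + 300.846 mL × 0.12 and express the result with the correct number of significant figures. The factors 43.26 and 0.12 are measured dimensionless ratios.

5.220 × 43.26 = 225.8172 → 225.8 mL (4 s.f., last digit at the 10^-1 place).
300.846 × 0.12 = 36.10152 → 36 mL (2 s.f., last digit at the 10^0 place).
Sum: 261.91872 mL; keep the coarser place, 10^0.
Result: 262 mL.

262 mL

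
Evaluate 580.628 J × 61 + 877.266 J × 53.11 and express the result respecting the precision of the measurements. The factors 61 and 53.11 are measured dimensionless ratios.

580.628 × 61 = 35418.308 → 3.5 × 10^4 J (2 s.f., last digit at the 10^3 place).
877.266 × 53.11 = 46591.59726 → 4.659 × 10^4 J (4 s.f., last digit at the 10^1 place).
Sum: 82009.90526 J; keep the coarser place, 10^3.
Result: 8.2 × 10^4 J.

8.2 × 10^4 J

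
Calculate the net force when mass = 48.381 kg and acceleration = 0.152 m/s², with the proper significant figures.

7.35 N

net force = 48.381 kg × 0.152 m/s² = 7.353912 N.
48.381 has 5 significant figures; 0.152 has 3.
Division/multiplication keeps the fewest: 3 significant figures.
Rounded: 7.35 N.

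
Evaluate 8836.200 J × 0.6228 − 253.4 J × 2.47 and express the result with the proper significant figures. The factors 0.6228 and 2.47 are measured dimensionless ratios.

8836.200 × 0.6228 = 5503.18536 → 5.503 × 10³ J (4 s.f., last digit at the 10^0 place).
253.4 × 2.47 = 625.898 → 626 J (3 s.f., last digit at the 10^0 place).
Difference: 4877.28736 J; keep the coarser place, 10^0.
Result: 4877 J.

4877 J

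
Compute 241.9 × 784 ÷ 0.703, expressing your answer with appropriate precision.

2.70 × 10⁵

241.9 × 784 ÷ 0.703 = 269771.834993…
Multiplication/division keeps the fewest significant figures: 241.9 → 4 s.f., 784 → 3 s.f., 0.703 → 3 s.f.; limit is 3.
Rounded to 3 significant figures: 2.70 × 10⁵.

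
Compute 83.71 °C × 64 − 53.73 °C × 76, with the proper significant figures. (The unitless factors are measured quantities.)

1.3 × 10^3 °C

83.71 × 64 = 5357.44 → 5.4 × 10^3 °C (2 s.f., last digit at the 10^2 place).
53.73 × 76 = 4083.48 → 4.1 × 10^3 °C (2 s.f., last digit at the 10^2 place).
Difference: 1273.96 °C; keep the coarser place, 10^2.
Result: 1.3 × 10^3 °C.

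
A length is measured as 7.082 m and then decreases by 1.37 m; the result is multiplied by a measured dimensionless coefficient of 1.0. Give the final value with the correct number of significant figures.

7.082 m − 1.37 m = 5.712 m; the difference is limited to 2 decimal places (3 s.f.).
Carrying full precision, 5.712 × 1.0 = 5.712 m; 1.0 has 2 s.f., so the result keeps min(3, 2) = 2 s.f.
Rounded to 2 significant figures: 5.7 m.

5.7 m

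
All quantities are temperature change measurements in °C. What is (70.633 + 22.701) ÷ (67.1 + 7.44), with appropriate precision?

1.25

70.633 + 22.701 = 93.334, limited to 3 d.p. → 5 s.f.; 67.1 + 7.44 = 74.54, limited to 1 d.p. → 3 s.f.
Carrying full precision, 93.334 ÷ 74.54 = 1.25213308291…; keep min(5, 3) = 3 s.f.
Rounded to 3 significant figures: 1.25.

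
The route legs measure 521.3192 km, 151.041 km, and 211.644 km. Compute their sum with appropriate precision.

884.004 km

521.3192 km + 151.041 km + 211.644 km = 884.0042 km.
Addition/subtraction keeps the fewest decimal places: 521.3192 → 4 decimal places, 151.041 → 3 decimal places, 211.644 → 3 decimal places; limit is 3.
Rounded to 3 decimal places: 884.004 km.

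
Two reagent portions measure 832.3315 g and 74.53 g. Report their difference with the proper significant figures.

832.3315 g − 74.53 g = 757.8015 g.
Addition/subtraction keeps the fewest decimal places: 832.3315 → 4 decimal places, 74.53 → 2 decimal places; limit is 2.
Rounded to 2 decimal places: 757.80 g.

757.80 g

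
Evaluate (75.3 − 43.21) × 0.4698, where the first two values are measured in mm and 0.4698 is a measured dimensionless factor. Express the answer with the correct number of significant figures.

15.1 mm

75.3 mm − 43.21 mm = 32.09 mm; the difference is limited to 1 decimal place (3 s.f.).
Carrying full precision, 32.09 × 0.4698 = 15.075882 mm; 0.4698 has 4 s.f., so the result keeps min(3, 4) = 3 s.f.
Rounded to 3 significant figures: 15.1 mm.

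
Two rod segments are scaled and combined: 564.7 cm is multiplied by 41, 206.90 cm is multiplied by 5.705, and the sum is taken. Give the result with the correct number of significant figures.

2.4 × 10^4 cm

564.7 × 41 = 23152.7 → 2.3 × 10^4 cm (2 s.f., last digit at the 10^3 place).
206.90 × 5.705 = 1180.3645 → 1180. cm (4 s.f., last digit at the 10^0 place).
Sum: 24333.0645 cm; keep the coarser place, 10^3.
Result: 2.4 × 10^4 cm.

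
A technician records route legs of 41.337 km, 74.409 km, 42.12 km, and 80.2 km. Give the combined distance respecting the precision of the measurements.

41.337 km + 74.409 km + 42.12 km + 80.2 km = 238.066 km.
Addition/subtraction keeps the fewest decimal places: 41.337 → 3 decimal places, 74.409 → 3 decimal places, 42.12 → 2 decimal places, 80.2 → 1 decimal place; limit is 1.
Rounded to 1 decimal place: 238.1 km.

238.1 km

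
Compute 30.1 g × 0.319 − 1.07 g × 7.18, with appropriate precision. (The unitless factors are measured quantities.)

30.1 × 0.319 = 9.6019 → 9.60 g (3 s.f., last digit at the 10^-2 place).
1.07 × 7.18 = 7.6826 → 7.68 g (3 s.f., last digit at the 10^-2 place).
Difference: 1.9193 g; keep the coarser place, 10^-2.
Result: 1.92 g.

1.92 g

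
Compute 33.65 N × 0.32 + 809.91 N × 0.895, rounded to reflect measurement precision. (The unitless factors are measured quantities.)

736 N

33.65 × 0.32 = 10.768 → 11 N (2 s.f., last digit at the 10^0 place).
809.91 × 0.895 = 724.86945 → 725 N (3 s.f., last digit at the 10^0 place).
Sum: 735.63745 N; keep the coarser place, 10^0.
Result: 736 N.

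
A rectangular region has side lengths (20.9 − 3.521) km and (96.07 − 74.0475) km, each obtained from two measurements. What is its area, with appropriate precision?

383 km²

20.9 − 3.521 = 17.379, limited to 1 d.p. → 3 s.f.; 96.07 − 74.0475 = 22.0225, limited to 2 d.p. → 4 s.f.
Carrying full precision, 17.379 × 22.0225 = 382.7290275; keep min(3, 4) = 3 s.f.
Rounded to 3 significant figures: 383 km².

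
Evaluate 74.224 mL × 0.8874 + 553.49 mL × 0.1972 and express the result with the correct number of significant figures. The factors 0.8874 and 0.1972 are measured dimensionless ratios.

175.0 mL

74.224 × 0.8874 = 65.8663776 → 65.87 mL (4 s.f., last digit at the 10^-2 place).
553.49 × 0.1972 = 109.148228 → 109.1 mL (4 s.f., last digit at the 10^-1 place).
Sum: 175.0146056 mL; keep the coarser place, 10^-1.
Result: 175.0 mL.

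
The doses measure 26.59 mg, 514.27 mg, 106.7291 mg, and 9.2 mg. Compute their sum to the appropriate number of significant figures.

656.8 mg

26.59 mg + 514.27 mg + 106.7291 mg + 9.2 mg = 656.7891 mg.
Addition/subtraction keeps the fewest decimal places: 26.59 → 2 decimal places, 514.27 → 2 decimal places, 106.7291 → 4 decimal places, 9.2 → 1 decimal place; limit is 1.
Rounded to 1 decimal place: 656.8 mg.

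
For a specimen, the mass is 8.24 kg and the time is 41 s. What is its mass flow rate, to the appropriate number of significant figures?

mass flow rate = 8.24 kg ÷ 41 s = 0.200975609756… kg/s.
8.24 has 3 significant figures; 41 has 2.
Division/multiplication keeps the fewest: 2 significant figures.
Rounded: 0.20 kg/s.

0.20 kg/s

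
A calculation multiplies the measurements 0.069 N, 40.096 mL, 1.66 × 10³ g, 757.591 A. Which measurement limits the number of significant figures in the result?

0.069 N → 2 s.f.; 40.096 mL → 5 s.f.; 1.66 × 10³ g → 3 s.f.; 757.591 A → 6 s.f.
The fewest is 2 significant figures, from 0.069 N.

0.069 N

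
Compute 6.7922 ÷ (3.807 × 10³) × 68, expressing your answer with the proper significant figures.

0.12

6.7922 ÷ (3.807 × 10³) × 68 = 0.121321145259…
Multiplication/division keeps the fewest significant figures: 6.7922 → 5 s.f., 3.807 × 10³ → 4 s.f., 68 → 2 s.f.; limit is 2.
Rounded to 2 significant figures: 0.12.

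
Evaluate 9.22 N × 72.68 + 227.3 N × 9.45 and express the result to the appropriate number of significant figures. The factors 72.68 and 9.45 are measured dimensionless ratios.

2.82 × 10³ N

9.22 × 72.68 = 670.1096 → 670. N (3 s.f., last digit at the 10^0 place).
227.3 × 9.45 = 2147.985 → 2.15 × 10³ N (3 s.f., last digit at the 10^1 place).
Sum: 2818.0946 N; keep the coarser place, 10^1.
Result: 2.82 × 10³ N.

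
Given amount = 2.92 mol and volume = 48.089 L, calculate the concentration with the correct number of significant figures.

0.0607 mol/L

concentration = 2.92 mol ÷ 48.089 L = 0.0607207469484… mol/L.
2.92 has 3 significant figures; 48.089 has 5.
Division/multiplication keeps the fewest: 3 significant figures.
Rounded: 0.0607 mol/L.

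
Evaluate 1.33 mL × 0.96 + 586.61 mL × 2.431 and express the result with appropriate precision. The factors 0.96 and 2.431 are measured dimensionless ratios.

1427 mL

1.33 × 0.96 = 1.2768 → 1.3 mL (2 s.f., last digit at the 10^-1 place).
586.61 × 2.431 = 1426.04891 → 1426 mL (4 s.f., last digit at the 10^0 place).
Sum: 1427.32571 mL; keep the coarser place, 10^0.
Result: 1427 mL.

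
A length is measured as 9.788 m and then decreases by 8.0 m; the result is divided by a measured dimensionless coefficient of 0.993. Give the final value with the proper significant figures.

1.8 m

9.788 m − 8.0 m = 1.788 m; the difference is limited to 1 decimal place (2 s.f.).
Carrying full precision, 1.788 ÷ 0.993 = 1.80060422961… m; 0.993 has 3 s.f., so the result keeps min(2, 3) = 2 s.f.
Rounded to 2 significant figures: 1.8 m.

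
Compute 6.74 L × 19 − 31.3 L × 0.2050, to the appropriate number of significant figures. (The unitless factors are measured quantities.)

6.74 × 19 = 128.06 → 1.3 × 10^2 L (2 s.f., last digit at the 10^1 place).
31.3 × 0.2050 = 6.4165 → 6.42 L (3 s.f., last digit at the 10^-2 place).
Difference: 121.6435 L; keep the coarser place, 10^1.
Result: 1.2 × 10^2 L.

1.2 × 10^2 L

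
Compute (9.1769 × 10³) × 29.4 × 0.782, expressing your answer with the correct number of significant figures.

2.11 × 10⁵

(9.1769 × 10³) × 29.4 × 0.782 = 210984.27252
Multiplication/division keeps the fewest significant figures: 9.1769 × 10³ → 5 s.f., 29.4 → 3 s.f., 0.782 → 3 s.f.; limit is 3.
Rounded to 3 significant figures: 2.11 × 10⁵.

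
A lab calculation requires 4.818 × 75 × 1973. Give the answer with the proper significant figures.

7.1 × 10^5

4.818 × 75 × 1973 = 712943.55
Multiplication/division keeps the fewest significant figures: 4.818 → 4 s.f., 75 → 2 s.f., 1973 → 4 s.f.; limit is 2.
Rounded to 2 significant figures: 7.1 × 10^5.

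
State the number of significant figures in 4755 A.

4755: every digit is nonzero and significant.

4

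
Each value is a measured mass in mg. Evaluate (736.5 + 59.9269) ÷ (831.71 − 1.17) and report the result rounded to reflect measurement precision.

9.589 × 10^-1

736.5 + 59.9269 = 796.4269, limited to 1 d.p. → 4 s.f.; 831.71 − 1.17 = 830.54, limited to 2 d.p. → 5 s.f.
Carrying full precision, 796.4269 ÷ 830.54 = 0.95892660197…; keep min(4, 5) = 4 s.f.
Rounded to 4 significant figures: 9.589 × 10^-1.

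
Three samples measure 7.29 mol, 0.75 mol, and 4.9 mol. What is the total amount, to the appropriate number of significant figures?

7.29 mol + 0.75 mol + 4.9 mol = 12.94 mol.
Addition/subtraction keeps the fewest decimal places: 7.29 → 2 decimal places, 0.75 → 2 decimal places, 4.9 → 1 decimal place; limit is 1.
Rounded to 1 decimal place: 12.9 mol.

12.9 mol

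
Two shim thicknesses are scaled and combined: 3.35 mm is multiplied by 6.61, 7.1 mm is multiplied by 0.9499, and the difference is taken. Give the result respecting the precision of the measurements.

15.4 mm

3.35 × 6.61 = 22.1435 → 22.1 mm (3 s.f., last digit at the 10^-1 place).
7.1 × 0.9499 = 6.74429 → 6.7 mm (2 s.f., last digit at the 10^-1 place).
Difference: 15.39921 mm; keep the coarser place, 10^-1.
Result: 15.4 mm.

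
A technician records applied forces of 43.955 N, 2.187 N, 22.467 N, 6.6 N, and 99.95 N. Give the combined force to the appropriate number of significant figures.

175.2 N

43.955 N + 2.187 N + 22.467 N + 6.6 N + 99.95 N = 175.159 N.
Addition/subtraction keeps the fewest decimal places: 43.955 → 3 decimal places, 2.187 → 3 decimal places, 22.467 → 3 decimal places, 6.6 → 1 decimal place, 99.95 → 2 decimal places; limit is 1.
Rounded to 1 decimal place: 175.2 N.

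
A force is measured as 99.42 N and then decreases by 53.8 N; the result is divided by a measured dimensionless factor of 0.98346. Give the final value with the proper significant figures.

99.42 N − 53.8 N = 45.62 N; the difference is limited to 1 decimal place (3 s.f.).
Carrying full precision, 45.62 ÷ 0.98346 = 46.3872450328… N; 0.98346 has 5 s.f., so the result keeps min(3, 5) = 3 s.f.
Rounded to 3 significant figures: 46.4 N.

46.4 N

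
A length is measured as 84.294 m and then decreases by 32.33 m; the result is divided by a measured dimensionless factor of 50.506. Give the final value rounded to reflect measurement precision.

1.029 m

84.294 m − 32.33 m = 51.964 m; the difference is limited to 2 decimal places (4 s.f.).
Carrying full precision, 51.964 ÷ 50.506 = 1.02886785728… m; 50.506 has 5 s.f., so the result keeps min(4, 5) = 4 s.f.
Rounded to 4 significant figures: 1.029 m.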